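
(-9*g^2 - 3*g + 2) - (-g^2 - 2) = -8*g^2 - 3*g + 4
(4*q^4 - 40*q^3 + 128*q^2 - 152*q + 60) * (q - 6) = 4*q^5 - 64*q^4 + 368*q^3 - 920*q^2 + 972*q - 360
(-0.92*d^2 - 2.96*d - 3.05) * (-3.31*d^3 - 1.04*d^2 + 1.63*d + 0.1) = 3.0452*d^5 + 10.7544*d^4 + 11.6743*d^3 - 1.7448*d^2 - 5.2675*d - 0.305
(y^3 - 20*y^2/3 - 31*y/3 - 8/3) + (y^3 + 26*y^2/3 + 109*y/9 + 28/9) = 2*y^3 + 2*y^2 + 16*y/9 + 4/9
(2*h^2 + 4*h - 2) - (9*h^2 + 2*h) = -7*h^2 + 2*h - 2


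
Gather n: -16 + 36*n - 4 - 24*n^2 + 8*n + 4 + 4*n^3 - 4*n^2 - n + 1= 4*n^3 - 28*n^2 + 43*n - 15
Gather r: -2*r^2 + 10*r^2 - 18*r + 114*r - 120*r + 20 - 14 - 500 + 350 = 8*r^2 - 24*r - 144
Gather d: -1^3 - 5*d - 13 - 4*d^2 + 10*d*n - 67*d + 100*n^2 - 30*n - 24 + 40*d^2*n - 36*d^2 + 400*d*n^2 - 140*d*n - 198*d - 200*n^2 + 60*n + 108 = d^2*(40*n - 40) + d*(400*n^2 - 130*n - 270) - 100*n^2 + 30*n + 70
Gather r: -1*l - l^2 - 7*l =-l^2 - 8*l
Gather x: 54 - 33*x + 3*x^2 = 3*x^2 - 33*x + 54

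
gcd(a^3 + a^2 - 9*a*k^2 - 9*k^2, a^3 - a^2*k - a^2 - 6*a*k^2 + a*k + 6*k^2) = a - 3*k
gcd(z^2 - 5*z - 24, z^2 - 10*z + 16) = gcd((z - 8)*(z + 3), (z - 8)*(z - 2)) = z - 8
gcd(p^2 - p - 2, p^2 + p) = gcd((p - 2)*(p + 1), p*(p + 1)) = p + 1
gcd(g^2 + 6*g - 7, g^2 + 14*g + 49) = g + 7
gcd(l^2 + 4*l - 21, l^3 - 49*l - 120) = 1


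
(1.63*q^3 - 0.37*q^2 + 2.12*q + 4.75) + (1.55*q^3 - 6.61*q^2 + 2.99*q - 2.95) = 3.18*q^3 - 6.98*q^2 + 5.11*q + 1.8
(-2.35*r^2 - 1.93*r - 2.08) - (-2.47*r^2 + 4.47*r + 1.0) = 0.12*r^2 - 6.4*r - 3.08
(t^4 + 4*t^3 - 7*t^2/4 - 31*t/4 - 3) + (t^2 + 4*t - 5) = t^4 + 4*t^3 - 3*t^2/4 - 15*t/4 - 8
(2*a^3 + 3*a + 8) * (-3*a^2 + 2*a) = -6*a^5 + 4*a^4 - 9*a^3 - 18*a^2 + 16*a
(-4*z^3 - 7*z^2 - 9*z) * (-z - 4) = 4*z^4 + 23*z^3 + 37*z^2 + 36*z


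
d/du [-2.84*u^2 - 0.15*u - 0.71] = -5.68*u - 0.15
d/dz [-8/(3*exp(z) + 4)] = 24*exp(z)/(3*exp(z) + 4)^2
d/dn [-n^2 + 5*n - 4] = 5 - 2*n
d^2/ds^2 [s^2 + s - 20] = 2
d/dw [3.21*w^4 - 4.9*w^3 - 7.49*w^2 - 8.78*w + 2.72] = 12.84*w^3 - 14.7*w^2 - 14.98*w - 8.78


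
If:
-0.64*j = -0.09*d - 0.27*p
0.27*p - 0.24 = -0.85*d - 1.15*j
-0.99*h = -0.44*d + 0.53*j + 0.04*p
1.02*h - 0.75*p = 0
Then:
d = 0.19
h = 0.05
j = 0.06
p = 0.07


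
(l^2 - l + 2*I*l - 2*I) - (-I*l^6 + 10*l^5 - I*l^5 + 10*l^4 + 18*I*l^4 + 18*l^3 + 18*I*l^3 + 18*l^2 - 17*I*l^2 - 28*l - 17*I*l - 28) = I*l^6 - 10*l^5 + I*l^5 - 10*l^4 - 18*I*l^4 - 18*l^3 - 18*I*l^3 - 17*l^2 + 17*I*l^2 + 27*l + 19*I*l + 28 - 2*I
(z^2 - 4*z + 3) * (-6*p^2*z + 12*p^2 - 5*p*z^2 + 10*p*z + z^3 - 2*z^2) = -6*p^2*z^3 + 36*p^2*z^2 - 66*p^2*z + 36*p^2 - 5*p*z^4 + 30*p*z^3 - 55*p*z^2 + 30*p*z + z^5 - 6*z^4 + 11*z^3 - 6*z^2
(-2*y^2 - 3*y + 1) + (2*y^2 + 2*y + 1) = 2 - y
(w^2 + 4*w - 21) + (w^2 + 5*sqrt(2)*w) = 2*w^2 + 4*w + 5*sqrt(2)*w - 21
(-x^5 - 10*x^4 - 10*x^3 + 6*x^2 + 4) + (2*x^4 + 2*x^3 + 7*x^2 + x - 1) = -x^5 - 8*x^4 - 8*x^3 + 13*x^2 + x + 3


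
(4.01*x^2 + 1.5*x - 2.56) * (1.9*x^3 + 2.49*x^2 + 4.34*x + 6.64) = 7.619*x^5 + 12.8349*x^4 + 16.2744*x^3 + 26.762*x^2 - 1.1504*x - 16.9984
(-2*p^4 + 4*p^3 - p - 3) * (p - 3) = -2*p^5 + 10*p^4 - 12*p^3 - p^2 + 9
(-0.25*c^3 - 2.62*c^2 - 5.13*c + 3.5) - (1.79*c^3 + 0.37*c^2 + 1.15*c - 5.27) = -2.04*c^3 - 2.99*c^2 - 6.28*c + 8.77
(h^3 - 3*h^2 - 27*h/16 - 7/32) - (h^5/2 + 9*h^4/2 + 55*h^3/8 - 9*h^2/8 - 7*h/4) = -h^5/2 - 9*h^4/2 - 47*h^3/8 - 15*h^2/8 + h/16 - 7/32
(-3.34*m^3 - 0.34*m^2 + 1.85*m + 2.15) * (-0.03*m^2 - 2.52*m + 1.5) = 0.1002*m^5 + 8.427*m^4 - 4.2087*m^3 - 5.2365*m^2 - 2.643*m + 3.225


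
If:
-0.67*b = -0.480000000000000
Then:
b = 0.72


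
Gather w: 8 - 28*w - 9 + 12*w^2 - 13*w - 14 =12*w^2 - 41*w - 15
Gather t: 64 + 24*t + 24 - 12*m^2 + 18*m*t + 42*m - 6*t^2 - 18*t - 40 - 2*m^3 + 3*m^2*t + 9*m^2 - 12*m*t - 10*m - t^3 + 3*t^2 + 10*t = -2*m^3 - 3*m^2 + 32*m - t^3 - 3*t^2 + t*(3*m^2 + 6*m + 16) + 48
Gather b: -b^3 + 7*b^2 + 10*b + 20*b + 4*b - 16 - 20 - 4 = -b^3 + 7*b^2 + 34*b - 40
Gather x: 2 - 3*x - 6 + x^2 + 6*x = x^2 + 3*x - 4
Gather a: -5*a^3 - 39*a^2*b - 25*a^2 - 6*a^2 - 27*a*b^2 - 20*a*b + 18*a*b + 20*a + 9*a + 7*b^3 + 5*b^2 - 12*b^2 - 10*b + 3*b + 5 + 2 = -5*a^3 + a^2*(-39*b - 31) + a*(-27*b^2 - 2*b + 29) + 7*b^3 - 7*b^2 - 7*b + 7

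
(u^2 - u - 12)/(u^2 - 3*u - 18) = (u - 4)/(u - 6)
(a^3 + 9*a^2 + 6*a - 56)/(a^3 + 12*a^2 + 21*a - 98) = (a + 4)/(a + 7)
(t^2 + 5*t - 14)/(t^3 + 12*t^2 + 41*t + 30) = (t^2 + 5*t - 14)/(t^3 + 12*t^2 + 41*t + 30)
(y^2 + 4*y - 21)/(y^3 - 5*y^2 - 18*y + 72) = (y + 7)/(y^2 - 2*y - 24)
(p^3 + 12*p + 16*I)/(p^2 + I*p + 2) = (p^2 - 2*I*p + 8)/(p - I)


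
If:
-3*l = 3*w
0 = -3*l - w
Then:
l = 0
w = 0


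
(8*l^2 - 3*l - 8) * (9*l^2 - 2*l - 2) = 72*l^4 - 43*l^3 - 82*l^2 + 22*l + 16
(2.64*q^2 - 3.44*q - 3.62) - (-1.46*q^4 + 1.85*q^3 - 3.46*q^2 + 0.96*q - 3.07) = 1.46*q^4 - 1.85*q^3 + 6.1*q^2 - 4.4*q - 0.55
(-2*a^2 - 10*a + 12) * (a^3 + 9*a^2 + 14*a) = -2*a^5 - 28*a^4 - 106*a^3 - 32*a^2 + 168*a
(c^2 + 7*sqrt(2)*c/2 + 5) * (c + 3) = c^3 + 3*c^2 + 7*sqrt(2)*c^2/2 + 5*c + 21*sqrt(2)*c/2 + 15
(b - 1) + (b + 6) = 2*b + 5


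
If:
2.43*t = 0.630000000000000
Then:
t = 0.26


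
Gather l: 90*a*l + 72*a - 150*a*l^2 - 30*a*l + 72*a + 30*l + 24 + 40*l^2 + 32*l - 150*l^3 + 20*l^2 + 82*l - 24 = 144*a - 150*l^3 + l^2*(60 - 150*a) + l*(60*a + 144)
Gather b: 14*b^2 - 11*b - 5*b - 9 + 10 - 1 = 14*b^2 - 16*b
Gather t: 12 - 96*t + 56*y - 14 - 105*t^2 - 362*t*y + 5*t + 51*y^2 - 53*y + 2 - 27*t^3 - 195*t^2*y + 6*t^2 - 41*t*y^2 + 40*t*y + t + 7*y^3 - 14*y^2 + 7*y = -27*t^3 + t^2*(-195*y - 99) + t*(-41*y^2 - 322*y - 90) + 7*y^3 + 37*y^2 + 10*y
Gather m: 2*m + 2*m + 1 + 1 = 4*m + 2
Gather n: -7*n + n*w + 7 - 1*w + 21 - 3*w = n*(w - 7) - 4*w + 28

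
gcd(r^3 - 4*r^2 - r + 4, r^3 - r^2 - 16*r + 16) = r^2 - 5*r + 4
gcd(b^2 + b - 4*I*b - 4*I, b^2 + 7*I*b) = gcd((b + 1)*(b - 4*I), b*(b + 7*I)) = 1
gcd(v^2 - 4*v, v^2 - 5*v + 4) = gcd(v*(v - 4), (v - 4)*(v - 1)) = v - 4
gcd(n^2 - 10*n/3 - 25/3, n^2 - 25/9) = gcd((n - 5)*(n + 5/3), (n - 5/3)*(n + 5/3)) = n + 5/3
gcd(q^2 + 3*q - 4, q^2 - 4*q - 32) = q + 4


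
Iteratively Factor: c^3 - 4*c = (c + 2)*(c^2 - 2*c) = (c - 2)*(c + 2)*(c)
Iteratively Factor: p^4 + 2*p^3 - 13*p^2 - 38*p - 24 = (p - 4)*(p^3 + 6*p^2 + 11*p + 6) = (p - 4)*(p + 2)*(p^2 + 4*p + 3) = (p - 4)*(p + 2)*(p + 3)*(p + 1)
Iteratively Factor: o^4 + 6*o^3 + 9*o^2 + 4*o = (o + 4)*(o^3 + 2*o^2 + o) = (o + 1)*(o + 4)*(o^2 + o) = (o + 1)^2*(o + 4)*(o)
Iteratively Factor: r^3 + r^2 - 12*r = (r)*(r^2 + r - 12) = r*(r - 3)*(r + 4)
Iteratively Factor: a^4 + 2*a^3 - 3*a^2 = (a + 3)*(a^3 - a^2) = a*(a + 3)*(a^2 - a) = a*(a - 1)*(a + 3)*(a)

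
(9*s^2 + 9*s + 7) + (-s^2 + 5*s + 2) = 8*s^2 + 14*s + 9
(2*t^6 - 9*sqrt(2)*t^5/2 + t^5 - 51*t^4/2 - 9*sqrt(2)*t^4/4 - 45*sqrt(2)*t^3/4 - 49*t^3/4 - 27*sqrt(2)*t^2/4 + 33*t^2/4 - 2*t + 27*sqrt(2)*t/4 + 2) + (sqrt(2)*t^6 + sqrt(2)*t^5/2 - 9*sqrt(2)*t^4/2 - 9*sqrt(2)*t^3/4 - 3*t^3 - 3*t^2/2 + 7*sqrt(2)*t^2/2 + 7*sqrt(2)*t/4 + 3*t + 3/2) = sqrt(2)*t^6 + 2*t^6 - 4*sqrt(2)*t^5 + t^5 - 51*t^4/2 - 27*sqrt(2)*t^4/4 - 27*sqrt(2)*t^3/2 - 61*t^3/4 - 13*sqrt(2)*t^2/4 + 27*t^2/4 + t + 17*sqrt(2)*t/2 + 7/2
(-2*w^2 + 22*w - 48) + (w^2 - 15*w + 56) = -w^2 + 7*w + 8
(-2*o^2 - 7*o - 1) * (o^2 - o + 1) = -2*o^4 - 5*o^3 + 4*o^2 - 6*o - 1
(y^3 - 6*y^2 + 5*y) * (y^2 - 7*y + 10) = y^5 - 13*y^4 + 57*y^3 - 95*y^2 + 50*y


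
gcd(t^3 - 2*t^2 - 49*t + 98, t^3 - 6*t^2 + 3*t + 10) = t - 2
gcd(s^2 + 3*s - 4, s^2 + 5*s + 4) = s + 4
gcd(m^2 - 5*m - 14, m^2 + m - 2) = m + 2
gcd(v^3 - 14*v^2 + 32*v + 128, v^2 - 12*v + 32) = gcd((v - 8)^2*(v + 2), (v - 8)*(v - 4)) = v - 8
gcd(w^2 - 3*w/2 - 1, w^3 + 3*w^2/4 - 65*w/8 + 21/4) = w - 2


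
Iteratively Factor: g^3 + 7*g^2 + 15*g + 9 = (g + 1)*(g^2 + 6*g + 9) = (g + 1)*(g + 3)*(g + 3)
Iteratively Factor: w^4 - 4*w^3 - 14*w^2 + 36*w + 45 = (w - 5)*(w^3 + w^2 - 9*w - 9) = (w - 5)*(w + 3)*(w^2 - 2*w - 3) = (w - 5)*(w + 1)*(w + 3)*(w - 3)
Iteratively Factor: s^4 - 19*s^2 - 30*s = (s + 2)*(s^3 - 2*s^2 - 15*s) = s*(s + 2)*(s^2 - 2*s - 15) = s*(s + 2)*(s + 3)*(s - 5)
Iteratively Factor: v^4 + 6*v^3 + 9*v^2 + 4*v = (v + 1)*(v^3 + 5*v^2 + 4*v) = v*(v + 1)*(v^2 + 5*v + 4) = v*(v + 1)*(v + 4)*(v + 1)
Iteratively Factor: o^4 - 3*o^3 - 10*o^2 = (o)*(o^3 - 3*o^2 - 10*o) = o*(o + 2)*(o^2 - 5*o) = o*(o - 5)*(o + 2)*(o)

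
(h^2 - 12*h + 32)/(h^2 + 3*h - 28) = (h - 8)/(h + 7)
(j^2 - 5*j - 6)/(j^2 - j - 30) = (j + 1)/(j + 5)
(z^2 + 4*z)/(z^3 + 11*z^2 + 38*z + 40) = z/(z^2 + 7*z + 10)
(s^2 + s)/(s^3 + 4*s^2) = (s + 1)/(s*(s + 4))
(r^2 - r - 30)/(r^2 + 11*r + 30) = (r - 6)/(r + 6)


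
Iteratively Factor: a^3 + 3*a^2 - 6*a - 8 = (a + 1)*(a^2 + 2*a - 8) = (a + 1)*(a + 4)*(a - 2)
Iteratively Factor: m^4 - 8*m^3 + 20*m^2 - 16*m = (m - 4)*(m^3 - 4*m^2 + 4*m) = m*(m - 4)*(m^2 - 4*m + 4) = m*(m - 4)*(m - 2)*(m - 2)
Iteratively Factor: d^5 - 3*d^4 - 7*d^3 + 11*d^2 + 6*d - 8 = (d + 1)*(d^4 - 4*d^3 - 3*d^2 + 14*d - 8) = (d - 1)*(d + 1)*(d^3 - 3*d^2 - 6*d + 8) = (d - 1)^2*(d + 1)*(d^2 - 2*d - 8) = (d - 1)^2*(d + 1)*(d + 2)*(d - 4)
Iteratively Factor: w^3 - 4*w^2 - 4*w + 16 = (w - 4)*(w^2 - 4) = (w - 4)*(w + 2)*(w - 2)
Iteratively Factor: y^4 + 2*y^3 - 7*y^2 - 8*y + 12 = (y + 3)*(y^3 - y^2 - 4*y + 4) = (y - 1)*(y + 3)*(y^2 - 4) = (y - 2)*(y - 1)*(y + 3)*(y + 2)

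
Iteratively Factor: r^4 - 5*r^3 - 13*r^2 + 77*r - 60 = (r - 5)*(r^3 - 13*r + 12) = (r - 5)*(r - 1)*(r^2 + r - 12) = (r - 5)*(r - 1)*(r + 4)*(r - 3)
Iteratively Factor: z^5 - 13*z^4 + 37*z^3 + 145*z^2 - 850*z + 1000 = (z - 2)*(z^4 - 11*z^3 + 15*z^2 + 175*z - 500) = (z - 5)*(z - 2)*(z^3 - 6*z^2 - 15*z + 100) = (z - 5)^2*(z - 2)*(z^2 - z - 20) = (z - 5)^2*(z - 2)*(z + 4)*(z - 5)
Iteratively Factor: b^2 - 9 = (b - 3)*(b + 3)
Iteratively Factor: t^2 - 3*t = (t - 3)*(t)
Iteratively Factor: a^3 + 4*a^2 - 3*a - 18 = (a + 3)*(a^2 + a - 6) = (a + 3)^2*(a - 2)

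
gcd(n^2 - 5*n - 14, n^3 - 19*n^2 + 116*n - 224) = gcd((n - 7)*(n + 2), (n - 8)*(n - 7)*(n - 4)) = n - 7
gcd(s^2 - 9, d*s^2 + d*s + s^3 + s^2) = 1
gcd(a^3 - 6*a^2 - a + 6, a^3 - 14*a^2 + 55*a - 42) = a^2 - 7*a + 6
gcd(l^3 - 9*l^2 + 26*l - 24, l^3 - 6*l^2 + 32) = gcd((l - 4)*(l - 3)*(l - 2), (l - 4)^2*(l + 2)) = l - 4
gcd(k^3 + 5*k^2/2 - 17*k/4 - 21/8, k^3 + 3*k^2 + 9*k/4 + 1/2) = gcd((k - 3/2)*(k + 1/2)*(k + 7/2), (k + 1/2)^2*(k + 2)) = k + 1/2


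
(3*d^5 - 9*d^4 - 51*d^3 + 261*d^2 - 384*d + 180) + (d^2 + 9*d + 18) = 3*d^5 - 9*d^4 - 51*d^3 + 262*d^2 - 375*d + 198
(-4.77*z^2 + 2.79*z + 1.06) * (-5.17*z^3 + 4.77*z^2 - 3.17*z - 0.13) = 24.6609*z^5 - 37.1772*z^4 + 22.949*z^3 - 3.168*z^2 - 3.7229*z - 0.1378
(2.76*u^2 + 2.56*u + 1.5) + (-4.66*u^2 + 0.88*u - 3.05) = -1.9*u^2 + 3.44*u - 1.55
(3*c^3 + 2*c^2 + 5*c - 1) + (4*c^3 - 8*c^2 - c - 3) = 7*c^3 - 6*c^2 + 4*c - 4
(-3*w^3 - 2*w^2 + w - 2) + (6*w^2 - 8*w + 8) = -3*w^3 + 4*w^2 - 7*w + 6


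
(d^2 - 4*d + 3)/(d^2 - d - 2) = (-d^2 + 4*d - 3)/(-d^2 + d + 2)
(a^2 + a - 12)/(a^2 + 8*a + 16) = (a - 3)/(a + 4)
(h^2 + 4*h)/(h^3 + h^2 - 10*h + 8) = h/(h^2 - 3*h + 2)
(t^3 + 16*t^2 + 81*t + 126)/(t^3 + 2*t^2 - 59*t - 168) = (t + 6)/(t - 8)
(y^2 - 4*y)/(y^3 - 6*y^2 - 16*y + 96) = y/(y^2 - 2*y - 24)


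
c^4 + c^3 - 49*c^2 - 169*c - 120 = (c - 8)*(c + 1)*(c + 3)*(c + 5)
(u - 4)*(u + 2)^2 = u^3 - 12*u - 16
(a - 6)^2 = a^2 - 12*a + 36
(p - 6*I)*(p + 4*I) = p^2 - 2*I*p + 24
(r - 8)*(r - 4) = r^2 - 12*r + 32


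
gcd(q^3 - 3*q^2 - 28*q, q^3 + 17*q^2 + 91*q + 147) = 1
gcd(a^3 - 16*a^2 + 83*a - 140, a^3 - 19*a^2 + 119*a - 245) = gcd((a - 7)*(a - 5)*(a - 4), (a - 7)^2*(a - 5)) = a^2 - 12*a + 35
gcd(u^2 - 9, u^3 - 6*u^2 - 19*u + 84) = u - 3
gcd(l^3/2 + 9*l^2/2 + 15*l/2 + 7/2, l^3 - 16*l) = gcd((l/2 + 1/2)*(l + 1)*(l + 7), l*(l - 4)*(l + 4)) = 1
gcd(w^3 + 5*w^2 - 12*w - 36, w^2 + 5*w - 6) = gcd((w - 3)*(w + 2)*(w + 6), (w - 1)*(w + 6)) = w + 6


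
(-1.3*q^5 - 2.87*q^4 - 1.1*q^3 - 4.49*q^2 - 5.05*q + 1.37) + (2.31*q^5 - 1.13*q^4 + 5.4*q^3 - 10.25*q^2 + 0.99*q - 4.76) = 1.01*q^5 - 4.0*q^4 + 4.3*q^3 - 14.74*q^2 - 4.06*q - 3.39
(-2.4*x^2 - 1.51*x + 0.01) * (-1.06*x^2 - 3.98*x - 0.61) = 2.544*x^4 + 11.1526*x^3 + 7.4632*x^2 + 0.8813*x - 0.0061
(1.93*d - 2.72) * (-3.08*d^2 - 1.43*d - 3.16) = -5.9444*d^3 + 5.6177*d^2 - 2.2092*d + 8.5952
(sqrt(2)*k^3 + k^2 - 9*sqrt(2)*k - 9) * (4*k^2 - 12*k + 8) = 4*sqrt(2)*k^5 - 12*sqrt(2)*k^4 + 4*k^4 - 28*sqrt(2)*k^3 - 12*k^3 - 28*k^2 + 108*sqrt(2)*k^2 - 72*sqrt(2)*k + 108*k - 72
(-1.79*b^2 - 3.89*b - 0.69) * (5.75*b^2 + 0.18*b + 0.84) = -10.2925*b^4 - 22.6897*b^3 - 6.1713*b^2 - 3.3918*b - 0.5796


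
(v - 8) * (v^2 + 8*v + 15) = v^3 - 49*v - 120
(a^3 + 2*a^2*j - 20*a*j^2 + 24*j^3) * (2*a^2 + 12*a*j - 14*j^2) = 2*a^5 + 16*a^4*j - 30*a^3*j^2 - 220*a^2*j^3 + 568*a*j^4 - 336*j^5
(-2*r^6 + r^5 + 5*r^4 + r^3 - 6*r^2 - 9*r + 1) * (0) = 0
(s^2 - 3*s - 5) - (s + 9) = s^2 - 4*s - 14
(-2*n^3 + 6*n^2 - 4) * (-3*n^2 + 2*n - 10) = 6*n^5 - 22*n^4 + 32*n^3 - 48*n^2 - 8*n + 40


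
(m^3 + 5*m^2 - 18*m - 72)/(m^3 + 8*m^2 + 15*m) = (m^2 + 2*m - 24)/(m*(m + 5))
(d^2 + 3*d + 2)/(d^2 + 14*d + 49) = (d^2 + 3*d + 2)/(d^2 + 14*d + 49)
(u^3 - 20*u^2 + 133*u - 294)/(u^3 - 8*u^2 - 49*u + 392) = (u^2 - 13*u + 42)/(u^2 - u - 56)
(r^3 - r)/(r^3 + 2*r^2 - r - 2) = r/(r + 2)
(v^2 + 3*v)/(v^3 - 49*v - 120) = v/(v^2 - 3*v - 40)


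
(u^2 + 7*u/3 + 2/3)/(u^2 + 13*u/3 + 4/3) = (u + 2)/(u + 4)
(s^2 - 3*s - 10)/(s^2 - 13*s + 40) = (s + 2)/(s - 8)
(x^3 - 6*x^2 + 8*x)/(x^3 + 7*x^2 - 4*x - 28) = x*(x - 4)/(x^2 + 9*x + 14)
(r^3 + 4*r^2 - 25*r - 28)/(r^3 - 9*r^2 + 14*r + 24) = (r + 7)/(r - 6)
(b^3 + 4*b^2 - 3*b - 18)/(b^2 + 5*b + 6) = (b^2 + b - 6)/(b + 2)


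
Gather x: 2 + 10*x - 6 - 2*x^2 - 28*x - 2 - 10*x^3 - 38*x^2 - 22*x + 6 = -10*x^3 - 40*x^2 - 40*x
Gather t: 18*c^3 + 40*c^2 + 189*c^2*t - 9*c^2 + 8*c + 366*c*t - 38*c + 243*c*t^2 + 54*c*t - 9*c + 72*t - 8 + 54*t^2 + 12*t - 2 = 18*c^3 + 31*c^2 - 39*c + t^2*(243*c + 54) + t*(189*c^2 + 420*c + 84) - 10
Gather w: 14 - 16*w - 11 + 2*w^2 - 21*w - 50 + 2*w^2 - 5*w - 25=4*w^2 - 42*w - 72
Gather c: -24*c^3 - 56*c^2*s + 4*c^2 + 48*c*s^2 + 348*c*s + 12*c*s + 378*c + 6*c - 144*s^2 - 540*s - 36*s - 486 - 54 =-24*c^3 + c^2*(4 - 56*s) + c*(48*s^2 + 360*s + 384) - 144*s^2 - 576*s - 540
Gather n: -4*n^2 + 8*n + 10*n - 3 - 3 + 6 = -4*n^2 + 18*n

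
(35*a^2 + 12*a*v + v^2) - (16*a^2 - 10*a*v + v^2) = 19*a^2 + 22*a*v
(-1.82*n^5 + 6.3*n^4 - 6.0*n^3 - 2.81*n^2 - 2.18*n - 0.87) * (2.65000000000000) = -4.823*n^5 + 16.695*n^4 - 15.9*n^3 - 7.4465*n^2 - 5.777*n - 2.3055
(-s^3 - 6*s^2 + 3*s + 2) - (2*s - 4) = -s^3 - 6*s^2 + s + 6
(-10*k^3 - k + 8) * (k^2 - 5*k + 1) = -10*k^5 + 50*k^4 - 11*k^3 + 13*k^2 - 41*k + 8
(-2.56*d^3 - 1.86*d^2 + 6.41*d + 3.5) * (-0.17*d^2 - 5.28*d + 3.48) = 0.4352*d^5 + 13.833*d^4 - 0.177699999999999*d^3 - 40.9126*d^2 + 3.8268*d + 12.18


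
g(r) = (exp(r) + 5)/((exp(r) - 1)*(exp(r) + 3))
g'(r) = exp(r)/((exp(r) - 1)*(exp(r) + 3)) - (exp(r) + 5)*exp(r)/((exp(r) - 1)*(exp(r) + 3)^2) - (exp(r) + 5)*exp(r)/((exp(r) - 1)^2*(exp(r) + 3))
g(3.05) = 0.05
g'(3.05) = -0.06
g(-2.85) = -1.76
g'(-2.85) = -0.09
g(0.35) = 3.47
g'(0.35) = -12.08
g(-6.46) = -1.67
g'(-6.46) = -0.00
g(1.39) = 0.43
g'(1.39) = -0.62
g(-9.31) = -1.67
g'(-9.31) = -0.00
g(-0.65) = -3.28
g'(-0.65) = -3.41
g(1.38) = 0.43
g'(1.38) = -0.63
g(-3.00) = -1.74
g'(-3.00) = -0.08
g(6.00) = 0.00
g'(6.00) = 0.00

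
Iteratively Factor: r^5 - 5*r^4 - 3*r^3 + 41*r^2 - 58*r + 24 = (r - 2)*(r^4 - 3*r^3 - 9*r^2 + 23*r - 12) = (r - 2)*(r - 1)*(r^3 - 2*r^2 - 11*r + 12) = (r - 4)*(r - 2)*(r - 1)*(r^2 + 2*r - 3) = (r - 4)*(r - 2)*(r - 1)*(r + 3)*(r - 1)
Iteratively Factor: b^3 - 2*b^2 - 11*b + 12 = (b + 3)*(b^2 - 5*b + 4) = (b - 4)*(b + 3)*(b - 1)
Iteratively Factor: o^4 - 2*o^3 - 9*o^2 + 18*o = (o - 2)*(o^3 - 9*o) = (o - 3)*(o - 2)*(o^2 + 3*o) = (o - 3)*(o - 2)*(o + 3)*(o)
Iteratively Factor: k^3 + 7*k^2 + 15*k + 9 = (k + 1)*(k^2 + 6*k + 9) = (k + 1)*(k + 3)*(k + 3)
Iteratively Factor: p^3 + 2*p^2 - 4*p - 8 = (p + 2)*(p^2 - 4) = (p + 2)^2*(p - 2)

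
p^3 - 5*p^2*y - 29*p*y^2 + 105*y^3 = (p - 7*y)*(p - 3*y)*(p + 5*y)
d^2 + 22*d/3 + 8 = (d + 4/3)*(d + 6)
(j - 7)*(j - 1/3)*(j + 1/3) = j^3 - 7*j^2 - j/9 + 7/9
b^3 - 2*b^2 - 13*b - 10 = (b - 5)*(b + 1)*(b + 2)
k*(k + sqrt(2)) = k^2 + sqrt(2)*k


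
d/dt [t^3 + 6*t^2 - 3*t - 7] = 3*t^2 + 12*t - 3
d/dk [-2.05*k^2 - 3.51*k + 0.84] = -4.1*k - 3.51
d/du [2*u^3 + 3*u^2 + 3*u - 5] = 6*u^2 + 6*u + 3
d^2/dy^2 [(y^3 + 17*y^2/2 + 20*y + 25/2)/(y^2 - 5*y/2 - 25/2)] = 120/(y^3 - 15*y^2 + 75*y - 125)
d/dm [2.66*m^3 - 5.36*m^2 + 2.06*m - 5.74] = 7.98*m^2 - 10.72*m + 2.06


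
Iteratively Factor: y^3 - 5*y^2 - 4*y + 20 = (y - 5)*(y^2 - 4) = (y - 5)*(y + 2)*(y - 2)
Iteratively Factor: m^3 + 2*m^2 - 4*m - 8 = (m - 2)*(m^2 + 4*m + 4) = (m - 2)*(m + 2)*(m + 2)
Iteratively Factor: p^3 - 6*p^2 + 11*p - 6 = (p - 3)*(p^2 - 3*p + 2) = (p - 3)*(p - 2)*(p - 1)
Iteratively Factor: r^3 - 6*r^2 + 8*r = (r - 4)*(r^2 - 2*r) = r*(r - 4)*(r - 2)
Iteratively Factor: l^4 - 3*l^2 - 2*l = (l + 1)*(l^3 - l^2 - 2*l) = l*(l + 1)*(l^2 - l - 2) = l*(l + 1)^2*(l - 2)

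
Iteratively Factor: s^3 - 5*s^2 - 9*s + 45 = (s - 5)*(s^2 - 9) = (s - 5)*(s + 3)*(s - 3)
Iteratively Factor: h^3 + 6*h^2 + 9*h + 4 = (h + 1)*(h^2 + 5*h + 4) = (h + 1)^2*(h + 4)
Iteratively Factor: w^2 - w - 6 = (w - 3)*(w + 2)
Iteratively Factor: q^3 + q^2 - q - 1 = (q + 1)*(q^2 - 1) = (q + 1)^2*(q - 1)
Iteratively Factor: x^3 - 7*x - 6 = (x + 2)*(x^2 - 2*x - 3) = (x + 1)*(x + 2)*(x - 3)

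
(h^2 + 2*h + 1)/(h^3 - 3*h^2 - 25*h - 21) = (h + 1)/(h^2 - 4*h - 21)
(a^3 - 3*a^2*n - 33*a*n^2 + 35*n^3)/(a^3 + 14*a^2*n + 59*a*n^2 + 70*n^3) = (a^2 - 8*a*n + 7*n^2)/(a^2 + 9*a*n + 14*n^2)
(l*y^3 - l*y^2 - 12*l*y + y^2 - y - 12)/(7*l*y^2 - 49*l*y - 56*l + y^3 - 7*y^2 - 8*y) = (-l*y^3 + l*y^2 + 12*l*y - y^2 + y + 12)/(-7*l*y^2 + 49*l*y + 56*l - y^3 + 7*y^2 + 8*y)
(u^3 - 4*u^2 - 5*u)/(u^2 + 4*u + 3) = u*(u - 5)/(u + 3)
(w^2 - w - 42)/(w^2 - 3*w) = (w^2 - w - 42)/(w*(w - 3))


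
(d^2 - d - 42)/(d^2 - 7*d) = (d + 6)/d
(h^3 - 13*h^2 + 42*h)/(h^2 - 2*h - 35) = h*(h - 6)/(h + 5)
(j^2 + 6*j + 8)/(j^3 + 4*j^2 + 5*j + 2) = (j + 4)/(j^2 + 2*j + 1)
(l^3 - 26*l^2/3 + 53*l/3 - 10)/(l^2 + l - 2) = (l^2 - 23*l/3 + 10)/(l + 2)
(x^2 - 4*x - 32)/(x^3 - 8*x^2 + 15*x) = (x^2 - 4*x - 32)/(x*(x^2 - 8*x + 15))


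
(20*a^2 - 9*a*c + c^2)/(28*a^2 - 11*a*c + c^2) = (5*a - c)/(7*a - c)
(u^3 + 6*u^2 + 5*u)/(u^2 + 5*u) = u + 1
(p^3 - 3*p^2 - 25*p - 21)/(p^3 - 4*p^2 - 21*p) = (p + 1)/p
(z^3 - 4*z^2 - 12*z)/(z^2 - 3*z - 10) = z*(z - 6)/(z - 5)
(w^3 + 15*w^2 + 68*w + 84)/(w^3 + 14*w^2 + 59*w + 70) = (w + 6)/(w + 5)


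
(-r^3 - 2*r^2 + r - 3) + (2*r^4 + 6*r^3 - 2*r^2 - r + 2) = 2*r^4 + 5*r^3 - 4*r^2 - 1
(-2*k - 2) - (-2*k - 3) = 1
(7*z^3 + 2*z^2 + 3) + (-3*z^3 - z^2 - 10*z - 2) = 4*z^3 + z^2 - 10*z + 1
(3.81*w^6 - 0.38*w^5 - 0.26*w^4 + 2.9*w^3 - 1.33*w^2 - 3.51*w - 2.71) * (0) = 0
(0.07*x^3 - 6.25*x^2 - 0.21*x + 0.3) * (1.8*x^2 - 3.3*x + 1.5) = 0.126*x^5 - 11.481*x^4 + 20.352*x^3 - 8.142*x^2 - 1.305*x + 0.45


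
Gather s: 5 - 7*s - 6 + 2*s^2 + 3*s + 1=2*s^2 - 4*s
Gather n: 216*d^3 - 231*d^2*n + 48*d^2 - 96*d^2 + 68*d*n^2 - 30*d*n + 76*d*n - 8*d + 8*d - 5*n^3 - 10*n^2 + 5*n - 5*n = 216*d^3 - 48*d^2 - 5*n^3 + n^2*(68*d - 10) + n*(-231*d^2 + 46*d)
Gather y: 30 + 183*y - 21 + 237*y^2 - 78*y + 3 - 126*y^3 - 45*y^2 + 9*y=-126*y^3 + 192*y^2 + 114*y + 12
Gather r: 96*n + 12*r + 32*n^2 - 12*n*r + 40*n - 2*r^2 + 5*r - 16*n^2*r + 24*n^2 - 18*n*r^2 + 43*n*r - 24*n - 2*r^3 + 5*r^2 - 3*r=56*n^2 + 112*n - 2*r^3 + r^2*(3 - 18*n) + r*(-16*n^2 + 31*n + 14)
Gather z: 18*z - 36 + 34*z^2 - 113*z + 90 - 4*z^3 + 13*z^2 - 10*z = -4*z^3 + 47*z^2 - 105*z + 54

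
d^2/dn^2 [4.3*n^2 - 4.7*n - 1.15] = 8.60000000000000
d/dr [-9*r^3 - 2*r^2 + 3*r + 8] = -27*r^2 - 4*r + 3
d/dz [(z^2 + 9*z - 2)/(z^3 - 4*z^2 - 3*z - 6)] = (-z^4 - 18*z^3 + 39*z^2 - 28*z - 60)/(z^6 - 8*z^5 + 10*z^4 + 12*z^3 + 57*z^2 + 36*z + 36)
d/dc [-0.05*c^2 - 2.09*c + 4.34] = -0.1*c - 2.09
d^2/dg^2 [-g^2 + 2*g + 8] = -2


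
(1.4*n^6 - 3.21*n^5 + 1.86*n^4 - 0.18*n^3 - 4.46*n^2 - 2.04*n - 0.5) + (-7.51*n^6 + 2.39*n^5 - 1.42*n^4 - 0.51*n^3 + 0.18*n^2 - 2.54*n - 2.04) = -6.11*n^6 - 0.82*n^5 + 0.44*n^4 - 0.69*n^3 - 4.28*n^2 - 4.58*n - 2.54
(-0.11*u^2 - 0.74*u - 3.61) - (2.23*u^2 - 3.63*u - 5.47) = -2.34*u^2 + 2.89*u + 1.86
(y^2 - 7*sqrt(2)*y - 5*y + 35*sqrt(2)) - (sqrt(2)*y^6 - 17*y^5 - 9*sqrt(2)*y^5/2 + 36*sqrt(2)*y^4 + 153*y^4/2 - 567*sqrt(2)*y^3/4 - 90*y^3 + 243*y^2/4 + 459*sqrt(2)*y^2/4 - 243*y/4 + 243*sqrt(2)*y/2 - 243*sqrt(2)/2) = -sqrt(2)*y^6 + 9*sqrt(2)*y^5/2 + 17*y^5 - 153*y^4/2 - 36*sqrt(2)*y^4 + 90*y^3 + 567*sqrt(2)*y^3/4 - 459*sqrt(2)*y^2/4 - 239*y^2/4 - 257*sqrt(2)*y/2 + 223*y/4 + 313*sqrt(2)/2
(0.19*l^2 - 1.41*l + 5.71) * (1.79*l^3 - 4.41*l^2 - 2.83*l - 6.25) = 0.3401*l^5 - 3.3618*l^4 + 15.9013*l^3 - 22.3783*l^2 - 7.3468*l - 35.6875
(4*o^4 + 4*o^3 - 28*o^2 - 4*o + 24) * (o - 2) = 4*o^5 - 4*o^4 - 36*o^3 + 52*o^2 + 32*o - 48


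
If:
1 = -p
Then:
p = -1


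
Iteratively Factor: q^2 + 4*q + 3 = (q + 3)*(q + 1)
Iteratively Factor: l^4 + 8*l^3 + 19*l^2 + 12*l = (l)*(l^3 + 8*l^2 + 19*l + 12) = l*(l + 3)*(l^2 + 5*l + 4) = l*(l + 3)*(l + 4)*(l + 1)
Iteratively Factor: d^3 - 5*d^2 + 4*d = (d)*(d^2 - 5*d + 4) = d*(d - 4)*(d - 1)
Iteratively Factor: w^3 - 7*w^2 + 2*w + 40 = (w - 5)*(w^2 - 2*w - 8) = (w - 5)*(w - 4)*(w + 2)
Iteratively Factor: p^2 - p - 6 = (p + 2)*(p - 3)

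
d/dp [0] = 0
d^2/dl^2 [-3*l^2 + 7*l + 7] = -6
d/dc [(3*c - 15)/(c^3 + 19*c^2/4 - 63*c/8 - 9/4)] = 24*(-16*c^3 + 82*c^2 + 380*c - 333)/(64*c^6 + 608*c^5 + 436*c^4 - 5076*c^3 + 2601*c^2 + 2268*c + 324)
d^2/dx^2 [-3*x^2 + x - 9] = -6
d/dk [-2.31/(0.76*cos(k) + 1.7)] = -1.7556*sin(k)/(0.76*cos(k) + 1.7)^2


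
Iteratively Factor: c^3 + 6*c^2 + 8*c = (c + 2)*(c^2 + 4*c) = (c + 2)*(c + 4)*(c)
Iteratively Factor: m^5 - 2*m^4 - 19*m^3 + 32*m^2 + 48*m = (m + 1)*(m^4 - 3*m^3 - 16*m^2 + 48*m) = (m - 4)*(m + 1)*(m^3 + m^2 - 12*m) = (m - 4)*(m + 1)*(m + 4)*(m^2 - 3*m) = m*(m - 4)*(m + 1)*(m + 4)*(m - 3)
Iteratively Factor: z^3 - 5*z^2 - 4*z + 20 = (z + 2)*(z^2 - 7*z + 10) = (z - 2)*(z + 2)*(z - 5)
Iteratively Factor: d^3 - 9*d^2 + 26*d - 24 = (d - 3)*(d^2 - 6*d + 8) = (d - 3)*(d - 2)*(d - 4)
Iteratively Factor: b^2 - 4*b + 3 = (b - 3)*(b - 1)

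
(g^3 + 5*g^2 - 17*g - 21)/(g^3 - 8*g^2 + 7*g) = (g^3 + 5*g^2 - 17*g - 21)/(g*(g^2 - 8*g + 7))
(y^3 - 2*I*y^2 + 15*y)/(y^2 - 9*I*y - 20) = y*(y + 3*I)/(y - 4*I)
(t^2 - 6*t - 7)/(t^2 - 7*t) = (t + 1)/t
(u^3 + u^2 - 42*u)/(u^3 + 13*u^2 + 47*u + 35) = u*(u - 6)/(u^2 + 6*u + 5)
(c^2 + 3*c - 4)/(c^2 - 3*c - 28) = (c - 1)/(c - 7)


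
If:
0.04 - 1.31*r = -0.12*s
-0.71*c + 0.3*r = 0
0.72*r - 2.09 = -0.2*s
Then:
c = 0.31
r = 0.74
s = 7.78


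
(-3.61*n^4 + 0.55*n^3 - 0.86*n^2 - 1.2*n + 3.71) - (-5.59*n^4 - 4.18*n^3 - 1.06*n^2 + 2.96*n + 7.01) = 1.98*n^4 + 4.73*n^3 + 0.2*n^2 - 4.16*n - 3.3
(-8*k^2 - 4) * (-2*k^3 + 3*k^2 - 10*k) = 16*k^5 - 24*k^4 + 88*k^3 - 12*k^2 + 40*k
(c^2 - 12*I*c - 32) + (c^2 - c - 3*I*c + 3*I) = 2*c^2 - c - 15*I*c - 32 + 3*I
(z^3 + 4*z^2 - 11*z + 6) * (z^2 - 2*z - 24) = z^5 + 2*z^4 - 43*z^3 - 68*z^2 + 252*z - 144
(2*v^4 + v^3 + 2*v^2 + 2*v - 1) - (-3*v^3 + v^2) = 2*v^4 + 4*v^3 + v^2 + 2*v - 1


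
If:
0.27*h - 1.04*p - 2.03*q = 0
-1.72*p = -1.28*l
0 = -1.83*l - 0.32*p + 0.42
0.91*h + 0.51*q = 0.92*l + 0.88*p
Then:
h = 0.37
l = 0.20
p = 0.15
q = -0.03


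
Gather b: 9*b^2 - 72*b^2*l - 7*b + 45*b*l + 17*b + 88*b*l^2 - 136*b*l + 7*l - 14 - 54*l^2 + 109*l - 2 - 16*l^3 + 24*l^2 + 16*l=b^2*(9 - 72*l) + b*(88*l^2 - 91*l + 10) - 16*l^3 - 30*l^2 + 132*l - 16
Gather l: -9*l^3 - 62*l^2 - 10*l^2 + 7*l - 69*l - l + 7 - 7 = -9*l^3 - 72*l^2 - 63*l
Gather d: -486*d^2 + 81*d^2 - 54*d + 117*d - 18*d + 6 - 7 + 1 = -405*d^2 + 45*d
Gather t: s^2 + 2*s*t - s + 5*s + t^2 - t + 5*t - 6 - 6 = s^2 + 4*s + t^2 + t*(2*s + 4) - 12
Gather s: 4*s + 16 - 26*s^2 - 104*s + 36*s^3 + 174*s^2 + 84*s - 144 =36*s^3 + 148*s^2 - 16*s - 128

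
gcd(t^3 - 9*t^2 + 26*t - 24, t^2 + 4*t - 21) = t - 3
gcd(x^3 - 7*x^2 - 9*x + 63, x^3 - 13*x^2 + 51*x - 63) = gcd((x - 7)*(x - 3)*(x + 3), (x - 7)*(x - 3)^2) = x^2 - 10*x + 21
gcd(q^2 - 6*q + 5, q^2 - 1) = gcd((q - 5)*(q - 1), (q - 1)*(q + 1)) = q - 1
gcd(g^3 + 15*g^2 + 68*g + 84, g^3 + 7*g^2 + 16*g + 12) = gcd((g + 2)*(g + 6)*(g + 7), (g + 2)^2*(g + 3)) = g + 2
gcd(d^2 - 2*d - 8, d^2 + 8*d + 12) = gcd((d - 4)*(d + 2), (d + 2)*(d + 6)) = d + 2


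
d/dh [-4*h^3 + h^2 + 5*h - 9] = -12*h^2 + 2*h + 5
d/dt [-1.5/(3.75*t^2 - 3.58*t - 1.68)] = (11.25*t - 5.37)/(-3.75*t^2 + 3.58*t + 1.68)^2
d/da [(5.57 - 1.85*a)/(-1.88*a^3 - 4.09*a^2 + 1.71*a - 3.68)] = (-6.956*a^3 + 23.8483*a^2 + 45.5626*a - 2.7167)/(3.5344*a^6 + 15.3784*a^5 + 10.2985*a^4 - 0.151*a^3 + 33.0265*a^2 - 12.5856*a + 13.5424)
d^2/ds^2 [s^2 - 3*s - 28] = 2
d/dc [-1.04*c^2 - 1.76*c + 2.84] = -2.08*c - 1.76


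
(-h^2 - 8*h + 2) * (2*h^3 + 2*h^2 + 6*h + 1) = -2*h^5 - 18*h^4 - 18*h^3 - 45*h^2 + 4*h + 2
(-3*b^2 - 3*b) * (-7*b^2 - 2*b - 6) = 21*b^4 + 27*b^3 + 24*b^2 + 18*b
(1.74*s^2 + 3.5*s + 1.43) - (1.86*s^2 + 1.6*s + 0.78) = -0.12*s^2 + 1.9*s + 0.65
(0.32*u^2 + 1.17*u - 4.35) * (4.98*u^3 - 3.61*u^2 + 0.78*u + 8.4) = 1.5936*u^5 + 4.6714*u^4 - 25.6371*u^3 + 19.3041*u^2 + 6.435*u - 36.54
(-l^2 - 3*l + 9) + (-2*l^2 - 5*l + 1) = -3*l^2 - 8*l + 10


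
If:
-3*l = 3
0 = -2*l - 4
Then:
No Solution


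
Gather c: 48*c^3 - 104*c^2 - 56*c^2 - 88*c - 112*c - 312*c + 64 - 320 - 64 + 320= 48*c^3 - 160*c^2 - 512*c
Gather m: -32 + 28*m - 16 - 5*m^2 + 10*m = -5*m^2 + 38*m - 48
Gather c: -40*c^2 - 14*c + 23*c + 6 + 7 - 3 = -40*c^2 + 9*c + 10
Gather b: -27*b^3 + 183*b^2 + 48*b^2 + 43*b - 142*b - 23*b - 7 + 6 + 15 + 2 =-27*b^3 + 231*b^2 - 122*b + 16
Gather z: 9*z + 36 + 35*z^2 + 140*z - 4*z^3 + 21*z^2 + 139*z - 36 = -4*z^3 + 56*z^2 + 288*z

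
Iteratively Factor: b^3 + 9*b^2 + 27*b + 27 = (b + 3)*(b^2 + 6*b + 9) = (b + 3)^2*(b + 3)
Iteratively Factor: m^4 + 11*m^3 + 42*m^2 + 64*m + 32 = (m + 2)*(m^3 + 9*m^2 + 24*m + 16) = (m + 1)*(m + 2)*(m^2 + 8*m + 16) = (m + 1)*(m + 2)*(m + 4)*(m + 4)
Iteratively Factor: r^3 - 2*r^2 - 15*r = (r - 5)*(r^2 + 3*r) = (r - 5)*(r + 3)*(r)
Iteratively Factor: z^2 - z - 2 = (z - 2)*(z + 1)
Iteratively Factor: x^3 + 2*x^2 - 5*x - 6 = (x + 3)*(x^2 - x - 2) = (x + 1)*(x + 3)*(x - 2)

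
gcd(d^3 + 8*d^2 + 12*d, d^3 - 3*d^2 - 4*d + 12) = d + 2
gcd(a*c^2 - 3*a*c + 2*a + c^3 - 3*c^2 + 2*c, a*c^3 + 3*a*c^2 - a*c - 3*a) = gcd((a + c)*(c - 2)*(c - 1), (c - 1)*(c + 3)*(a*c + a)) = c - 1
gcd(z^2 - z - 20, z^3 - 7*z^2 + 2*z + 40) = z - 5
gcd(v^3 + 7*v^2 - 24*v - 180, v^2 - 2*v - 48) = v + 6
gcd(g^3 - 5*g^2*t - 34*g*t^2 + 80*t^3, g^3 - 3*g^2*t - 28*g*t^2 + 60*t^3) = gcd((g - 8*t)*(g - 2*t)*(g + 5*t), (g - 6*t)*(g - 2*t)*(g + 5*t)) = -g^2 - 3*g*t + 10*t^2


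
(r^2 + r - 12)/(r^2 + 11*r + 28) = (r - 3)/(r + 7)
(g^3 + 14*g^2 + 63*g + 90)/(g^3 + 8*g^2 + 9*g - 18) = (g + 5)/(g - 1)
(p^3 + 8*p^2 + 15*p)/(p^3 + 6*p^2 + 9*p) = (p + 5)/(p + 3)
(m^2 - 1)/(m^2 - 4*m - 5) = (m - 1)/(m - 5)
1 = 1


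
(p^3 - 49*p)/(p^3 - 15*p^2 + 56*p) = (p + 7)/(p - 8)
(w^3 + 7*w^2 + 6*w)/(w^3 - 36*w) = (w + 1)/(w - 6)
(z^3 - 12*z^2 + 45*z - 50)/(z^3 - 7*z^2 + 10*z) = (z - 5)/z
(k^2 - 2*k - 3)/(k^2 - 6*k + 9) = (k + 1)/(k - 3)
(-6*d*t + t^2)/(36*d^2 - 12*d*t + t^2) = t/(-6*d + t)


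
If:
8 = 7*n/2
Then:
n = 16/7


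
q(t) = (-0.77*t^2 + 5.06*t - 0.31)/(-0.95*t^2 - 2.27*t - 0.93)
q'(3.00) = 0.21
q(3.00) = -0.49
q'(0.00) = -6.25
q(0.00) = 0.33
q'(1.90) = 0.26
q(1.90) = -0.75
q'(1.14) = 0.18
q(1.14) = -0.94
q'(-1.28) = 24.20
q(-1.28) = -19.20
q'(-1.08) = 7.75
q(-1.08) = -16.14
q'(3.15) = 0.20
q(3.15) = -0.46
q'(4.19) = 0.15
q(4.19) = -0.27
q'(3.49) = 0.19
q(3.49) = -0.39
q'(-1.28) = 24.20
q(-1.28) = -19.20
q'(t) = (5.06 - 1.54*t)/(-0.95*t^2 - 2.27*t - 0.93) + (1.9*t + 2.27)*(-0.77*t^2 + 5.06*t - 0.31)/(-0.95*t^2 - 2.27*t - 0.93)^2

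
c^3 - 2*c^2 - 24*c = c*(c - 6)*(c + 4)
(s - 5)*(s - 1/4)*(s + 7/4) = s^3 - 7*s^2/2 - 127*s/16 + 35/16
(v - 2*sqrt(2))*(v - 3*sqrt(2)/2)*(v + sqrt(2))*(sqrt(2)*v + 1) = sqrt(2)*v^4 - 4*v^3 - 7*sqrt(2)*v^2/2 + 11*v + 6*sqrt(2)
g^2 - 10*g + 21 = (g - 7)*(g - 3)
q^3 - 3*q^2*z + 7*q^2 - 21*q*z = q*(q + 7)*(q - 3*z)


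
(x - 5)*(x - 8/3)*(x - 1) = x^3 - 26*x^2/3 + 21*x - 40/3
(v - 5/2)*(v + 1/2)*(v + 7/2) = v^3 + 3*v^2/2 - 33*v/4 - 35/8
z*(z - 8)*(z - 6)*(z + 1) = z^4 - 13*z^3 + 34*z^2 + 48*z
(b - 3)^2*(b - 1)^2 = b^4 - 8*b^3 + 22*b^2 - 24*b + 9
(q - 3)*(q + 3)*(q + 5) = q^3 + 5*q^2 - 9*q - 45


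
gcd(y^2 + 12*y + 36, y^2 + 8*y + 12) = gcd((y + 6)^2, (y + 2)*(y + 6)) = y + 6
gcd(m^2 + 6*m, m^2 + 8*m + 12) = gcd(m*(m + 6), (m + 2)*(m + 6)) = m + 6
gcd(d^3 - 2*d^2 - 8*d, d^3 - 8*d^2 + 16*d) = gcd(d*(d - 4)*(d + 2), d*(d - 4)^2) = d^2 - 4*d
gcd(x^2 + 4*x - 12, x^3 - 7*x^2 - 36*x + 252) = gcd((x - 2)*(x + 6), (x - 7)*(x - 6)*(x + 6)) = x + 6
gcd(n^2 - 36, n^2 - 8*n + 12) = n - 6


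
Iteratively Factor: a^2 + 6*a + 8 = (a + 2)*(a + 4)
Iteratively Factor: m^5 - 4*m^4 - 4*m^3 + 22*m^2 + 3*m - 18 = (m + 2)*(m^4 - 6*m^3 + 8*m^2 + 6*m - 9) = (m - 1)*(m + 2)*(m^3 - 5*m^2 + 3*m + 9) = (m - 3)*(m - 1)*(m + 2)*(m^2 - 2*m - 3) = (m - 3)*(m - 1)*(m + 1)*(m + 2)*(m - 3)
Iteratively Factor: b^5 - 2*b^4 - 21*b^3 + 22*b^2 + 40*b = (b + 4)*(b^4 - 6*b^3 + 3*b^2 + 10*b) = (b + 1)*(b + 4)*(b^3 - 7*b^2 + 10*b) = (b - 2)*(b + 1)*(b + 4)*(b^2 - 5*b) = b*(b - 2)*(b + 1)*(b + 4)*(b - 5)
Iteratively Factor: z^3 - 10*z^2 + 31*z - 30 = (z - 2)*(z^2 - 8*z + 15) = (z - 3)*(z - 2)*(z - 5)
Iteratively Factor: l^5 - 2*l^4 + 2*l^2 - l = (l - 1)*(l^4 - l^3 - l^2 + l) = (l - 1)^2*(l^3 - l) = (l - 1)^2*(l + 1)*(l^2 - l) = (l - 1)^3*(l + 1)*(l)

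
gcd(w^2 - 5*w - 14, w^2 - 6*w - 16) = w + 2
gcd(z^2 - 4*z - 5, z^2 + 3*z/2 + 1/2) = z + 1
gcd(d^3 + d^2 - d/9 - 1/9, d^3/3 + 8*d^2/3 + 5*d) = 1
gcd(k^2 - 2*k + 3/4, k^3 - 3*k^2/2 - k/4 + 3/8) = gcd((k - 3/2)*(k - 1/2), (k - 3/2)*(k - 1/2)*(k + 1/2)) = k^2 - 2*k + 3/4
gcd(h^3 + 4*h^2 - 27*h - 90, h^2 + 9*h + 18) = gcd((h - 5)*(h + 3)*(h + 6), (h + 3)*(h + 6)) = h^2 + 9*h + 18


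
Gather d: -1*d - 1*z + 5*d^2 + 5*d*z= 5*d^2 + d*(5*z - 1) - z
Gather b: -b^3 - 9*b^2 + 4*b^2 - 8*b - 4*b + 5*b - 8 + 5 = -b^3 - 5*b^2 - 7*b - 3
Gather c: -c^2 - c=-c^2 - c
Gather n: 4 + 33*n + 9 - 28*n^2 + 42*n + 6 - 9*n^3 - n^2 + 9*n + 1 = -9*n^3 - 29*n^2 + 84*n + 20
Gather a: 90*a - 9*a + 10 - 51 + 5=81*a - 36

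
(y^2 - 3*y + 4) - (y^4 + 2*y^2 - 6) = -y^4 - y^2 - 3*y + 10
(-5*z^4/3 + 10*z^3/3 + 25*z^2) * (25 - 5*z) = 25*z^5/3 - 175*z^4/3 - 125*z^3/3 + 625*z^2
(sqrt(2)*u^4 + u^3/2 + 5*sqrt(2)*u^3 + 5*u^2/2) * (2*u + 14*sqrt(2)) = 2*sqrt(2)*u^5 + 10*sqrt(2)*u^4 + 29*u^4 + 7*sqrt(2)*u^3 + 145*u^3 + 35*sqrt(2)*u^2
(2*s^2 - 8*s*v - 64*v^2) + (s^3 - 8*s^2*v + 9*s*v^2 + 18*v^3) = s^3 - 8*s^2*v + 2*s^2 + 9*s*v^2 - 8*s*v + 18*v^3 - 64*v^2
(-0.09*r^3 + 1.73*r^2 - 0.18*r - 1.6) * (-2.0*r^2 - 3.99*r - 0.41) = 0.18*r^5 - 3.1009*r^4 - 6.5058*r^3 + 3.2089*r^2 + 6.4578*r + 0.656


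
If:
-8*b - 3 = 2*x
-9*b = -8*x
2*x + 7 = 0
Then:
No Solution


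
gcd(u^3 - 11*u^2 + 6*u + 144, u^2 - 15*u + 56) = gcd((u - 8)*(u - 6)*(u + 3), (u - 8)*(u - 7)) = u - 8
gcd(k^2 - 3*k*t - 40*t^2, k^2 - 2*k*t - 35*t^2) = k + 5*t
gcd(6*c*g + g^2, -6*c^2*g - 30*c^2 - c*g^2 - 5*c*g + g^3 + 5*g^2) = 1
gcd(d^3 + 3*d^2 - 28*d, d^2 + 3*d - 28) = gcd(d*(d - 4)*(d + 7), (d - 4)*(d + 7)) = d^2 + 3*d - 28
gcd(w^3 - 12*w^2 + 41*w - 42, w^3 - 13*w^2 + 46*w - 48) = w^2 - 5*w + 6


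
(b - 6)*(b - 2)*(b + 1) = b^3 - 7*b^2 + 4*b + 12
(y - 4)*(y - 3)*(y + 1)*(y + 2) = y^4 - 4*y^3 - 7*y^2 + 22*y + 24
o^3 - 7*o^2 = o^2*(o - 7)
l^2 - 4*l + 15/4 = (l - 5/2)*(l - 3/2)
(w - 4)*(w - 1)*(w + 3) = w^3 - 2*w^2 - 11*w + 12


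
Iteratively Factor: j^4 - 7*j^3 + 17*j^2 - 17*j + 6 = (j - 1)*(j^3 - 6*j^2 + 11*j - 6) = (j - 3)*(j - 1)*(j^2 - 3*j + 2) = (j - 3)*(j - 2)*(j - 1)*(j - 1)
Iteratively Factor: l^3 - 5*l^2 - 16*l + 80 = (l - 5)*(l^2 - 16) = (l - 5)*(l + 4)*(l - 4)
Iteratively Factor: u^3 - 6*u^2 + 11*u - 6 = (u - 2)*(u^2 - 4*u + 3) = (u - 3)*(u - 2)*(u - 1)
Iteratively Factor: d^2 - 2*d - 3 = (d + 1)*(d - 3)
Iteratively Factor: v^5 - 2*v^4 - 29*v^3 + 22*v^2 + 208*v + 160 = (v - 5)*(v^4 + 3*v^3 - 14*v^2 - 48*v - 32) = (v - 5)*(v + 1)*(v^3 + 2*v^2 - 16*v - 32) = (v - 5)*(v - 4)*(v + 1)*(v^2 + 6*v + 8) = (v - 5)*(v - 4)*(v + 1)*(v + 4)*(v + 2)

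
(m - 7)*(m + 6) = m^2 - m - 42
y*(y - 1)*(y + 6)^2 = y^4 + 11*y^3 + 24*y^2 - 36*y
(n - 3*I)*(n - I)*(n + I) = n^3 - 3*I*n^2 + n - 3*I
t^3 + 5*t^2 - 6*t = t*(t - 1)*(t + 6)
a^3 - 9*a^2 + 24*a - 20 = (a - 5)*(a - 2)^2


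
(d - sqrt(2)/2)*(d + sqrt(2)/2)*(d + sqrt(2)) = d^3 + sqrt(2)*d^2 - d/2 - sqrt(2)/2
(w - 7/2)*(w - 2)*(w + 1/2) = w^3 - 5*w^2 + 17*w/4 + 7/2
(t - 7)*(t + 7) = t^2 - 49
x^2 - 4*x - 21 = (x - 7)*(x + 3)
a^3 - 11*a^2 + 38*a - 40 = (a - 5)*(a - 4)*(a - 2)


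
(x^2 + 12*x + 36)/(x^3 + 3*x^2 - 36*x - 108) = (x + 6)/(x^2 - 3*x - 18)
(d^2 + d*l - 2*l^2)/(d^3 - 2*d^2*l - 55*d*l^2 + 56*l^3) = (d + 2*l)/(d^2 - d*l - 56*l^2)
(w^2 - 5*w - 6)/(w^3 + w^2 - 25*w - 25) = (w - 6)/(w^2 - 25)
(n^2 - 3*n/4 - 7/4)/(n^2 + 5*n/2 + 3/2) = (4*n - 7)/(2*(2*n + 3))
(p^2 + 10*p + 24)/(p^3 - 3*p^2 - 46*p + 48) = (p + 4)/(p^2 - 9*p + 8)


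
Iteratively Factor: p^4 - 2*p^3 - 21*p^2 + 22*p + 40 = (p - 5)*(p^3 + 3*p^2 - 6*p - 8) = (p - 5)*(p + 4)*(p^2 - p - 2) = (p - 5)*(p - 2)*(p + 4)*(p + 1)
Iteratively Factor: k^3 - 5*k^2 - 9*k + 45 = (k - 3)*(k^2 - 2*k - 15) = (k - 3)*(k + 3)*(k - 5)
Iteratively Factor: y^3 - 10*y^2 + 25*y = (y - 5)*(y^2 - 5*y) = y*(y - 5)*(y - 5)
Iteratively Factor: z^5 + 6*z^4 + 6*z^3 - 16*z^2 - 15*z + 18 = (z - 1)*(z^4 + 7*z^3 + 13*z^2 - 3*z - 18) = (z - 1)*(z + 3)*(z^3 + 4*z^2 + z - 6) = (z - 1)*(z + 3)^2*(z^2 + z - 2) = (z - 1)*(z + 2)*(z + 3)^2*(z - 1)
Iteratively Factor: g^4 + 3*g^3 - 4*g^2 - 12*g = (g - 2)*(g^3 + 5*g^2 + 6*g) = (g - 2)*(g + 3)*(g^2 + 2*g) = (g - 2)*(g + 2)*(g + 3)*(g)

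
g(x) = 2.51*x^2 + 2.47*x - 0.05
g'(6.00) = 32.59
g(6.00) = 105.13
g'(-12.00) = -57.77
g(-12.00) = 331.75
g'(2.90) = 17.03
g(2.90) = 28.22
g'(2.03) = 12.66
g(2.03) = 15.31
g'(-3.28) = -14.00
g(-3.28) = 18.85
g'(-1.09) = -3.00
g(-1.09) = 0.24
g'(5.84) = 31.79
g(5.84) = 99.98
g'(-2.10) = -8.07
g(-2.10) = 5.83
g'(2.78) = 16.43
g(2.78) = 26.21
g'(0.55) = 5.23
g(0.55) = 2.07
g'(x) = 5.02*x + 2.47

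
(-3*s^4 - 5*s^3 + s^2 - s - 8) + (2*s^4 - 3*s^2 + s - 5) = -s^4 - 5*s^3 - 2*s^2 - 13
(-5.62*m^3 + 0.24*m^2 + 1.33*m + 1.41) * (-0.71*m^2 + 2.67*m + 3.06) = 3.9902*m^5 - 15.1758*m^4 - 17.5007*m^3 + 3.2844*m^2 + 7.8345*m + 4.3146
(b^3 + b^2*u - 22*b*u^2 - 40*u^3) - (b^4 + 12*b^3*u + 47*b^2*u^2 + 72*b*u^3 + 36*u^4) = -b^4 - 12*b^3*u + b^3 - 47*b^2*u^2 + b^2*u - 72*b*u^3 - 22*b*u^2 - 36*u^4 - 40*u^3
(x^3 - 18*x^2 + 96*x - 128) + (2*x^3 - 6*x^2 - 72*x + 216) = 3*x^3 - 24*x^2 + 24*x + 88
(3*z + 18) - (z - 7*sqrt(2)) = 2*z + 7*sqrt(2) + 18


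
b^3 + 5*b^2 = b^2*(b + 5)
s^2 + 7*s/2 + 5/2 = (s + 1)*(s + 5/2)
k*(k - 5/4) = k^2 - 5*k/4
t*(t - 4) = t^2 - 4*t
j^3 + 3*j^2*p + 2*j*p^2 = j*(j + p)*(j + 2*p)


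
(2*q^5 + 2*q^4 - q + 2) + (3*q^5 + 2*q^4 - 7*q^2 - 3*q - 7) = 5*q^5 + 4*q^4 - 7*q^2 - 4*q - 5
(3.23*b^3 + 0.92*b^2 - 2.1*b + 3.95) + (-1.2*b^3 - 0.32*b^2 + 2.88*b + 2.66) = 2.03*b^3 + 0.6*b^2 + 0.78*b + 6.61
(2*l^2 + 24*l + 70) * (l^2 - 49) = 2*l^4 + 24*l^3 - 28*l^2 - 1176*l - 3430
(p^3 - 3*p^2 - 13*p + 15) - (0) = p^3 - 3*p^2 - 13*p + 15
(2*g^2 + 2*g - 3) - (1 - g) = 2*g^2 + 3*g - 4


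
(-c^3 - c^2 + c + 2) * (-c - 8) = c^4 + 9*c^3 + 7*c^2 - 10*c - 16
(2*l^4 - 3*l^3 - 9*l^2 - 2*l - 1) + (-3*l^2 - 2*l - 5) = 2*l^4 - 3*l^3 - 12*l^2 - 4*l - 6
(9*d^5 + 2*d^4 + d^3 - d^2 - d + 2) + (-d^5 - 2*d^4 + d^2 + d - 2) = 8*d^5 + d^3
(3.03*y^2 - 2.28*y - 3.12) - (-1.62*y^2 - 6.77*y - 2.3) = 4.65*y^2 + 4.49*y - 0.82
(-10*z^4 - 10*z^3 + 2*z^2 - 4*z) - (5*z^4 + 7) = -15*z^4 - 10*z^3 + 2*z^2 - 4*z - 7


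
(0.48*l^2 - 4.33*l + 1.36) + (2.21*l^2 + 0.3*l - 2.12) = 2.69*l^2 - 4.03*l - 0.76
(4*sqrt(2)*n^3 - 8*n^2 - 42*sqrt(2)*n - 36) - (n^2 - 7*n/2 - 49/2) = 4*sqrt(2)*n^3 - 9*n^2 - 42*sqrt(2)*n + 7*n/2 - 23/2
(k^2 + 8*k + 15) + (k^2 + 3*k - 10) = 2*k^2 + 11*k + 5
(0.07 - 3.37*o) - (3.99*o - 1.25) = 1.32 - 7.36*o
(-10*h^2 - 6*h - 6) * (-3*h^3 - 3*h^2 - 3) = 30*h^5 + 48*h^4 + 36*h^3 + 48*h^2 + 18*h + 18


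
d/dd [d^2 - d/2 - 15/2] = 2*d - 1/2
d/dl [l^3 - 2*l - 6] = 3*l^2 - 2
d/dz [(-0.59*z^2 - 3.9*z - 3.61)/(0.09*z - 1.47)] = (-0.0531*z^2 + 1.7346*z + 6.0579)/(0.0081*z^2 - 0.2646*z + 2.1609)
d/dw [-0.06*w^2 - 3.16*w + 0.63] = -0.12*w - 3.16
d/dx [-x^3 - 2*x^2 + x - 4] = -3*x^2 - 4*x + 1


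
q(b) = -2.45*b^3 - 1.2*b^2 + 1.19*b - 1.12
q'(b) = -7.35*b^2 - 2.4*b + 1.19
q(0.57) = -1.29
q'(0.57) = -2.57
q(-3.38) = 75.75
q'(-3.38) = -74.67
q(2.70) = -54.88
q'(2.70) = -58.87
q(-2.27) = 18.65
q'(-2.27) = -31.24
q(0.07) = -1.04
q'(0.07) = 0.99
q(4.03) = -176.17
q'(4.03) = -127.85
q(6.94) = -869.58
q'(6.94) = -369.47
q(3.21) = -90.70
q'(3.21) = -82.25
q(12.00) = -4393.24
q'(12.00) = -1086.01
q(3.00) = -74.50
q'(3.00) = -72.16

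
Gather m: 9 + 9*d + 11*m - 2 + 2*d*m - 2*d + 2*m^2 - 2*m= 7*d + 2*m^2 + m*(2*d + 9) + 7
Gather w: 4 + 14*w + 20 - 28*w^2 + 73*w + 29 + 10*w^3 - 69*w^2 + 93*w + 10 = 10*w^3 - 97*w^2 + 180*w + 63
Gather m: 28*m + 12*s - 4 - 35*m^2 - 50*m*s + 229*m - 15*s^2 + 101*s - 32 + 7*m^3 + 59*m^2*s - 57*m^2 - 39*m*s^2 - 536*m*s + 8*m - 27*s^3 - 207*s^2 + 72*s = 7*m^3 + m^2*(59*s - 92) + m*(-39*s^2 - 586*s + 265) - 27*s^3 - 222*s^2 + 185*s - 36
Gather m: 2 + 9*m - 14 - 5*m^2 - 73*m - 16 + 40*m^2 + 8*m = 35*m^2 - 56*m - 28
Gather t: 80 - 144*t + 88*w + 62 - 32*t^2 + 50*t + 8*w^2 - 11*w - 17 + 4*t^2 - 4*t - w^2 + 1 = -28*t^2 - 98*t + 7*w^2 + 77*w + 126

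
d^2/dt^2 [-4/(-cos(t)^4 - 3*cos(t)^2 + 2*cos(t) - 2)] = 8*(4*(2*cos(t)^3 + 3*cos(t) - 1)^2*sin(t)^2 + (8*sin(t)^4 - 16*sin(t)^2 - cos(t) + 5)*(cos(t)^4 + 3*cos(t)^2 - 2*cos(t) + 2))/(cos(t)^4 + 3*cos(t)^2 - 2*cos(t) + 2)^3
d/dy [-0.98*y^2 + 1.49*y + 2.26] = 1.49 - 1.96*y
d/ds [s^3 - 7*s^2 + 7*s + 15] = 3*s^2 - 14*s + 7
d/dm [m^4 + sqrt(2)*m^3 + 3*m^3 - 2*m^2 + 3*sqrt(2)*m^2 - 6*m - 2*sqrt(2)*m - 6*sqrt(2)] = 4*m^3 + 3*sqrt(2)*m^2 + 9*m^2 - 4*m + 6*sqrt(2)*m - 6 - 2*sqrt(2)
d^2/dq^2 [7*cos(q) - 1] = -7*cos(q)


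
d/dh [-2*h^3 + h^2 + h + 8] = -6*h^2 + 2*h + 1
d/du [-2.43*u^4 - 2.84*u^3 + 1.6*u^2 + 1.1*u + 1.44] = -9.72*u^3 - 8.52*u^2 + 3.2*u + 1.1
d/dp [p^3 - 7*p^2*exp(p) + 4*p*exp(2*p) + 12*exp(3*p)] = -7*p^2*exp(p) + 3*p^2 + 8*p*exp(2*p) - 14*p*exp(p) + 36*exp(3*p) + 4*exp(2*p)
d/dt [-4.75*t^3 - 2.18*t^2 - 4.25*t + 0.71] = -14.25*t^2 - 4.36*t - 4.25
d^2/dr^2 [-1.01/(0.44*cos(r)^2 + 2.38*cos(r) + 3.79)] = (0.782144*(1 - cos(r)^2)^2 + 3.173016*cos(r)^3 - 0.624988000000001*cos(r)^2 - 15.456434*cos(r) - 8.85568)/(0.44*cos(r)^2 + 2.38*cos(r) + 3.79)^3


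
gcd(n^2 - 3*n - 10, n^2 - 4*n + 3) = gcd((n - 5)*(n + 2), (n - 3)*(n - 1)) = 1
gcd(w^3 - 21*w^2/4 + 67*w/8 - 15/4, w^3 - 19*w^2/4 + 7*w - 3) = w^2 - 11*w/4 + 3/2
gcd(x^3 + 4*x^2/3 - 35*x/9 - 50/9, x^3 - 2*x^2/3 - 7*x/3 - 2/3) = x - 2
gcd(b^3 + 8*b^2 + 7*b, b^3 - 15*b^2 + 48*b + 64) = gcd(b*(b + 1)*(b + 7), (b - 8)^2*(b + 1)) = b + 1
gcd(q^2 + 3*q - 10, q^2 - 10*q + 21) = 1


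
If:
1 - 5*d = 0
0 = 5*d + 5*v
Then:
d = 1/5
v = -1/5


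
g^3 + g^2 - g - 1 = (g - 1)*(g + 1)^2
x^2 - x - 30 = (x - 6)*(x + 5)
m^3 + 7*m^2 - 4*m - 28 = (m - 2)*(m + 2)*(m + 7)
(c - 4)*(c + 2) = c^2 - 2*c - 8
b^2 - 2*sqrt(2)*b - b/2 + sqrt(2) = (b - 1/2)*(b - 2*sqrt(2))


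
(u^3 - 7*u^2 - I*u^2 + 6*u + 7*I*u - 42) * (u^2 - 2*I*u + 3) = u^5 - 7*u^4 - 3*I*u^4 + 7*u^3 + 21*I*u^3 - 49*u^2 - 15*I*u^2 + 18*u + 105*I*u - 126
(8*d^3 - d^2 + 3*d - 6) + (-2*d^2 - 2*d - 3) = 8*d^3 - 3*d^2 + d - 9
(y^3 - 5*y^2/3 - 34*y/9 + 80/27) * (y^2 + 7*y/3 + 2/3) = y^5 + 2*y^4/3 - 7*y^3 - 188*y^2/27 + 356*y/81 + 160/81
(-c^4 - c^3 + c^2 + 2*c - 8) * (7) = -7*c^4 - 7*c^3 + 7*c^2 + 14*c - 56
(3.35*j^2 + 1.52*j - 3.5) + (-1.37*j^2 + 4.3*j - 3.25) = 1.98*j^2 + 5.82*j - 6.75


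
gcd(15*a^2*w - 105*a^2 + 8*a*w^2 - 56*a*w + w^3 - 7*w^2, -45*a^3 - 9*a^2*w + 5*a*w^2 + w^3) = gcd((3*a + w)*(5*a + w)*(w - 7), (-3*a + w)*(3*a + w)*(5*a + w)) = 15*a^2 + 8*a*w + w^2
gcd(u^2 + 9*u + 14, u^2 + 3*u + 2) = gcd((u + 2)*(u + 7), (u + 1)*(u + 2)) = u + 2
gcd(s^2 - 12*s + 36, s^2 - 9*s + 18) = s - 6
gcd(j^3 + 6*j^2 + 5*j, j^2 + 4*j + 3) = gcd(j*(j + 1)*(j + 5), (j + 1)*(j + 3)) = j + 1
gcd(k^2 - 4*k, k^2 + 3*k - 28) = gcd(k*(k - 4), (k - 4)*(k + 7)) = k - 4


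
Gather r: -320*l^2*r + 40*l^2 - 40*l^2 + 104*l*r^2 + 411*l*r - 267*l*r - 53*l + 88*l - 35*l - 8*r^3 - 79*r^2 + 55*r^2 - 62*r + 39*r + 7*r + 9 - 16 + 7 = -8*r^3 + r^2*(104*l - 24) + r*(-320*l^2 + 144*l - 16)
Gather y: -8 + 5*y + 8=5*y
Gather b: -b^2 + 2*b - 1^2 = -b^2 + 2*b - 1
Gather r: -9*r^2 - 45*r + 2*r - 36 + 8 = -9*r^2 - 43*r - 28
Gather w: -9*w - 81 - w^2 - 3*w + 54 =-w^2 - 12*w - 27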